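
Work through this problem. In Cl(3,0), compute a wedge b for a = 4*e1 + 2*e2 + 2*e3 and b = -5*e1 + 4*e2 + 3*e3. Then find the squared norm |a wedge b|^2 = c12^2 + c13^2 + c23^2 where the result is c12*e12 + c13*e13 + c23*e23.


a wedge b = (a1*b2 - a2*b1)*e12 + (a1*b3 - a3*b1)*e13 + (a2*b3 - a3*b2)*e23
e12 coeff: 4*4 - 2*(-5) = 16 - (-10) = 26
e13 coeff: 4*3 - 2*(-5) = 12 - (-10) = 22
e23 coeff: 2*3 - 2*4 = 6 - 8 = -2
|a wedge b|^2 = 26^2 + 22^2 + (-2)^2
= 676 + 484 + 4
= 1164


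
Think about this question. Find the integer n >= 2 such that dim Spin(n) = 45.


dim Spin(n) = dim so(n) = n(n-1)/2.
Solve n(n-1)/2 = 45, i.e. n^2 - n - 90 = 0.
Discriminant = 1 + 8*45 = 361
n = (1 + sqrt(361))/2 = (1 + 19)/2 = 10


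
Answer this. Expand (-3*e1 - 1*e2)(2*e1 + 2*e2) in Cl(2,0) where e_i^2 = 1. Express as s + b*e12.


Expand: (-3*e1 - 1*e2)(2*e1 + 2*e2)
= (-3)*2*e1e1 + (-3)*2*e1e2 + (-1)*2*e2e1 + (-1)*2*e2e2
Using e1^2 = e2^2 = 1, e2e1 = -e1e2:
Scalar part s = (-3)*2 + (-1)*2 = -6 + (-2) = -8
Bivector part b = (-3)*2 - (-1)*2 = -6 - (-2) = -4
uv = -8 - 4*e12


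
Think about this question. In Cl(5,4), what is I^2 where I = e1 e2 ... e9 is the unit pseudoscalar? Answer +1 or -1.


The pseudoscalar I = e1...e_n (product of all n generators) of Cl(p,q) satisfies I^2 = (-1)^(q + n(n-1)/2).
p = 5, q = 4, n = p + q = 9
n(n-1)/2 = 9 * 8 / 2 = 36
Exponent = q + n(n-1)/2 = 4 + 36 = 40
I^2 = (-1)^40 = +1


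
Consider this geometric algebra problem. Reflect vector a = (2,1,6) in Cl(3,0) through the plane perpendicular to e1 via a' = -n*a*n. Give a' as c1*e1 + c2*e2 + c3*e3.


Reflection formula: a' = -n*a*n, with n = e1 (unit vector, n^2 = 1).
For reflection through hyperplane perp to e1:
The component along e1 flips sign, others stay.
a = (2, 1, 6)
a' = (-2, 1, 6)
a' = -2*e1 + 1*e2 + 6*e3


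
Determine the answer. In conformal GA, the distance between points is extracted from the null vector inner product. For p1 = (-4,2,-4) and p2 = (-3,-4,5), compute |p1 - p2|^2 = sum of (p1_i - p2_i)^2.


p1 - p2 = (-1, 6, -9)
|p1 - p2|^2 = (-1)^2 + 6^2 + (-9)^2
= 1 + 36 + 81
= 118


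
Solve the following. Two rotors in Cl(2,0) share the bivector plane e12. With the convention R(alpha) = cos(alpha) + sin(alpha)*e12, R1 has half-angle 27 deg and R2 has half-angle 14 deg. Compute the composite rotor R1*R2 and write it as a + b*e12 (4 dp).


Same-plane rotors commute and their half-angles add:
R1*R2 = cos(a1 + a2) + sin(a1 + a2)*e12.
a1 + a2 = 27 + 14 = 41 deg
cos(41 deg) = 0.7547
sin(41 deg) = 0.6561
R1*R2 = 0.7547 + 0.6561*e12


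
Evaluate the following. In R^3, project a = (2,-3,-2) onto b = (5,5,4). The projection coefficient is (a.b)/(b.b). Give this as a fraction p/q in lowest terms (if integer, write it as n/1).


Projection coefficient = (a . b) / (b . b)
a . b = 2*5 + (-3)*5 + (-2)*4
= 10 + (-15) + (-8) = -13
b . b = 5^2 + 5^2 + 4^2
= 25 + 25 + 16 = 66
Coefficient = -13/66
In lowest terms: -13/66


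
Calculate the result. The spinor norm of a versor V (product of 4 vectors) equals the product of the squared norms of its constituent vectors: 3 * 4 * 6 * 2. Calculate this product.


Spinor norm N(V) = |v1|^2 * |v2|^2 * ... * |v4|^2
= 3 * 4 * 6 * 2
Running product: 3, 12, 72, 144
N(V) = 144


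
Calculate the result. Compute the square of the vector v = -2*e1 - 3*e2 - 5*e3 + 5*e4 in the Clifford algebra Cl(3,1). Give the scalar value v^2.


v^2 = sum of c_i^2 * e_i^2
Positive signature terms (e_i^2 = +1): (-2)^2 + (-3)^2 + (-5)^2 = 38
Negative signature terms (e_j^2 = -1): 5^2 = 25
v^2 = 38 - 25 = 13


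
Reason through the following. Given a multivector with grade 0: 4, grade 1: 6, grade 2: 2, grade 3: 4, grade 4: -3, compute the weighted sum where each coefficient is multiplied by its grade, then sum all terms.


Grade-weighted sum = sum of grade_k * coefficient_k
0*4 = 0
1*6 = 6
2*2 = 4
3*4 = 12
4*(-3) = -12
Total = 0 + 6 + 4 + 12 + (-12) = 10


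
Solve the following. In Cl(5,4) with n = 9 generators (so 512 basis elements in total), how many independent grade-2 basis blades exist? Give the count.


Number of grade-k basis blades in Cl(p,q) with n = p + q is C(n, k).
n = 5 + 4 = 9
C(9, 2) = 9! / (2! * 7!)
= 362880 / (2 * 5040)
= 36


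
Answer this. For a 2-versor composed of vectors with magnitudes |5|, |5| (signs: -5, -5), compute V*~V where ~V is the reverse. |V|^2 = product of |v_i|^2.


Each vector v_i has |v_i|^2 = s_i^2
Squared scales: (-5)^2 = 25, (-5)^2 = 25
|V|^2 = 25 * 25
= 625


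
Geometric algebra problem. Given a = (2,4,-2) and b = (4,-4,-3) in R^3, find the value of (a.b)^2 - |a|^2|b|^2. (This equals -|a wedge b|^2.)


a . b = 2*4 + 4*(-4) + (-2)*(-3)
= 8 + (-16) + 6 = -2
|a|^2 = 2^2 + 4^2 + (-2)^2 = 24
|b|^2 = 4^2 + (-4)^2 + (-3)^2 = 41
(a.b)^2 = (-2)^2 = 4
|a|^2 * |b|^2 = 24 * 41 = 984
Result = 4 - 984 = -980


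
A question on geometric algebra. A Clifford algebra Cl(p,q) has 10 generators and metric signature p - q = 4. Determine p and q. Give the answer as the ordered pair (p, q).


We need p + q = 10 and p - q = 4.
Adding: 2p = 10 + 4 = 14, so p = 7.
Then q = 10 - 7 = 3.
(p, q) = (7, 3)


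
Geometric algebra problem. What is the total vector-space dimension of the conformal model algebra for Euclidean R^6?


The conformal model of R^6 uses Cl(7,1): the 6 Euclidean generators plus two extra orthogonal generators e+ (e+^2 = +1) and e- (e-^2 = -1), from which the null vectors e0, einf are built.
Number of generators m = 6 + 2 = 8.
dim Cl(p,q) = 2^m = 2^8 = 256


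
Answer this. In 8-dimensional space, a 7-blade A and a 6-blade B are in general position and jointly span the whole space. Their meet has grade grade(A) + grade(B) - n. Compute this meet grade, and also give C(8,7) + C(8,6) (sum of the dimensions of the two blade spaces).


Meet grade = grade(A) + grade(B) - n
= 7 + 6 - 8 = 5
C(8,7) = 8
C(8,6) = 28
dim_A + dim_B = 8 + 28 = 36


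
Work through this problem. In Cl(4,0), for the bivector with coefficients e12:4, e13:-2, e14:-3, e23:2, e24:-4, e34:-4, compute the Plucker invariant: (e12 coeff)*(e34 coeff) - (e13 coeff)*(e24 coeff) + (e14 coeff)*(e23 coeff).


Plucker relation: af - be + cd
a*f = 4*(-4) = -16
b*e = (-2)*(-4) = 8
c*d = (-3)*2 = -6
af - be + cd = -16 - 8 + (-6)
= -30


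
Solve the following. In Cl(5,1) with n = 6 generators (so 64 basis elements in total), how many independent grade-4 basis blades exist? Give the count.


Number of grade-k basis blades in Cl(p,q) with n = p + q is C(n, k).
n = 5 + 1 = 6
C(6, 4) = 6! / (4! * 2!)
= 720 / (24 * 2)
= 15


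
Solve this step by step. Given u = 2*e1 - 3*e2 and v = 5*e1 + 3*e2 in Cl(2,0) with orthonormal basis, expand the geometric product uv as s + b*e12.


Expand: (2*e1 - 3*e2)(5*e1 + 3*e2)
= 2*5*e1e1 + 2*3*e1e2 + (-3)*5*e2e1 + (-3)*3*e2e2
Using e1^2 = e2^2 = 1, e2e1 = -e1e2:
Scalar part s = 2*5 + (-3)*3 = 10 + (-9) = 1
Bivector part b = 2*3 - (-3)*5 = 6 - (-15) = 21
uv = 1 + 21*e12


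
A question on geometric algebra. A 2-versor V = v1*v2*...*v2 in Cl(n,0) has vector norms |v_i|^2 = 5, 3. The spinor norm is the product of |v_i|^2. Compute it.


Spinor norm N(V) = |v1|^2 * |v2|^2 * ... * |v2|^2
= 5 * 3
Running product: 5, 15
N(V) = 15


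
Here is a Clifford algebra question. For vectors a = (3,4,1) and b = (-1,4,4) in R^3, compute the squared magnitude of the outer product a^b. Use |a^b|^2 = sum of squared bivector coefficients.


a wedge b = (a1*b2 - a2*b1)*e12 + (a1*b3 - a3*b1)*e13 + (a2*b3 - a3*b2)*e23
e12 coeff: 3*4 - 4*(-1) = 12 - (-4) = 16
e13 coeff: 3*4 - 1*(-1) = 12 - (-1) = 13
e23 coeff: 4*4 - 1*4 = 16 - 4 = 12
|a wedge b|^2 = 16^2 + 13^2 + 12^2
= 256 + 169 + 144
= 569


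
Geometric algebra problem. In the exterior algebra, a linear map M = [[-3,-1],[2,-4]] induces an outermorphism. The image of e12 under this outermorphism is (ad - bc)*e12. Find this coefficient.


The outermorphism of a linear map f sends e1^e2 to f(e1)^f(e2).
f(e1) = -3*e1 + 2*e2
f(e2) = -1*e1 - 4*e2
f(e1) ^ f(e2) = (-3*e1 + 2*e2) ^ (-1*e1 - 4*e2)
= (-3)*(-4)*e12 + 2*(-1)*e21
= (12 - (-2))*e12
= 14*e12
Coefficient = 14


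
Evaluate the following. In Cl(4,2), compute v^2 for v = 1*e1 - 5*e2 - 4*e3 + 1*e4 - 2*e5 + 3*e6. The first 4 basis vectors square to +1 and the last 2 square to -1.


v^2 = sum of c_i^2 * e_i^2
Positive signature terms (e_i^2 = +1): 1^2 + (-5)^2 + (-4)^2 + 1^2 = 43
Negative signature terms (e_j^2 = -1): (-2)^2 + 3^2 = 13
v^2 = 43 - 13 = 30


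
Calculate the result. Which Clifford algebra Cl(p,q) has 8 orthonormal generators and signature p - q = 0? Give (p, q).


We need p + q = 8 and p - q = 0.
Adding: 2p = 8 + 0 = 8, so p = 4.
Then q = 8 - 4 = 4.
(p, q) = (4, 4)


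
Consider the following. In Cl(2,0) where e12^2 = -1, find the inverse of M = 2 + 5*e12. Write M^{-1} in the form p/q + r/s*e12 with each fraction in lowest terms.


M = 2 + 5*e12, where e12^2 = -1.
Since M commutes with its reverse ~M = a - b*e12, M * ~M = a^2 - b^2*e12^2 = a^2 + b^2.
So M^{-1} = ~M / (a^2 + b^2) = (a - b*e12)/(a^2 + b^2).
a^2 + b^2 = 4 + 25 = 29
Scalar part = 2/29 = 2/29
Bivector coeff = -5/29 = -5/29
M^{-1} = 2/29 - 5/29*e12


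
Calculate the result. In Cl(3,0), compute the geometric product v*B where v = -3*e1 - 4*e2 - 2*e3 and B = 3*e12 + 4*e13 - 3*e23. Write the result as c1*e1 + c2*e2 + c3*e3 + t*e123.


vB has grade-1 (vector) and grade-3 (trivector) parts: vB = (v _| B) + (v ^ B).
Vector part <vB>_1:
  e1: -v2*b12 - v3*b13 = -(-4)*(3) - (-2)*(4) = 20
  e2: v1*b12 - v3*b23 = (-3)*(3) - (-2)*(-3) = -15
  e3: v1*b13 + v2*b23 = (-3)*(4) + (-4)*(-3) = 0
Trivector part <vB>_3:
  e123: v1*b23 - v2*b13 + v3*b12 = (-3)*(-3) - (-4)*(4) + (-2)*(3) = 19
vB = 20*e1 - 15*e2 + 0*e3 + 19*e123


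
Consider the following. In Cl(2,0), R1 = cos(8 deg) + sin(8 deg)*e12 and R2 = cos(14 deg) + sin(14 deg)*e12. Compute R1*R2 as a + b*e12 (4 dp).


Same-plane rotors commute and their half-angles add:
R1*R2 = cos(a1 + a2) + sin(a1 + a2)*e12.
a1 + a2 = 8 + 14 = 22 deg
cos(22 deg) = 0.9272
sin(22 deg) = 0.3746
R1*R2 = 0.9272 + 0.3746*e12


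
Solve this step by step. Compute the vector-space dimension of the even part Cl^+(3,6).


Even subalgebra dimension = 2^(n-1)
n = 3 + 6 = 9
2^(9 - 1) = 2^8 = 256
Verification: sum of C(9,k) for even k = 1 + 36 + 126 + 84 + 9 = 256
Result = 256


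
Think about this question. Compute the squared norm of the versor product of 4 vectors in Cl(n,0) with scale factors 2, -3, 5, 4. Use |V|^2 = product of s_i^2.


Each vector v_i has |v_i|^2 = s_i^2
Squared scales: 2^2 = 4, (-3)^2 = 9, 5^2 = 25, 4^2 = 16
|V|^2 = 4 * 9 * 25 * 16
= 14400


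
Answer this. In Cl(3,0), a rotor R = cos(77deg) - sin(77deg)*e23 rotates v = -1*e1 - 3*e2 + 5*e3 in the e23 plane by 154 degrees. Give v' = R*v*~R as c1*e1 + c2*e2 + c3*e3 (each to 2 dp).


Rotor R = cos(77deg) - sin(77deg)*e23
Rotation angle theta = 2 * 77 = 154 degrees in the e23 plane (e2 -> e3).
The component perpendicular to the plane (e1) is invariant: v'_1 = v1 = -1.00
cos(154deg) = -0.8988, sin(154deg) = 0.4384
v'_2 = v2*cos(theta) - v3*sin(theta) = -3*(-0.8988) - 5*0.4384 = 0.50
v'_3 = v2*sin(theta) + v3*cos(theta) = -3*0.4384 + 5*(-0.8988) = -5.81
v' = -1.00*e1 + 0.50*e2 - 5.81*e3


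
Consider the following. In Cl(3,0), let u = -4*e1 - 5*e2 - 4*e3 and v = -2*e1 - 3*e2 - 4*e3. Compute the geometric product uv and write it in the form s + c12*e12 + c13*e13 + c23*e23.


In Cl(3,0): e_i^2 = 1, e_ie_j = -e_je_i for i != j.
Scalar part = u . v = (-4)*(-2) + (-5)*(-3) + (-4)*(-4)
= 8 + 15 + 16 = 39
e12 coeff = (-4)*(-3) - (-5)*(-2) = 12 - 10 = 2
e13 coeff = (-4)*(-4) - (-4)*(-2) = 16 - 8 = 8
e23 coeff = (-5)*(-4) - (-4)*(-3) = 20 - 12 = 8
uv = 39 + 2*e12 + 8*e13 + 8*e23


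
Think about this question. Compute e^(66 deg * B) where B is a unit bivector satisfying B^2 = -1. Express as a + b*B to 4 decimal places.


For a unit bivector B with B^2 = -1, the exponential series gives
e^(theta*B) = cos(theta) + sin(theta)*B (the GA analogue of Euler's formula).
theta = 66 degrees = 1.151917 rad
cos(66 deg) = 0.4067
sin(66 deg) = 0.9135
exp(theta*B) = 0.4067 + 0.9135*B


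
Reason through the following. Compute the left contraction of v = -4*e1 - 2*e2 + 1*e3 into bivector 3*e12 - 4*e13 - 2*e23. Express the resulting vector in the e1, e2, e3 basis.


Left contraction v _| B = <vB>_1 (grade-1 part of the geometric product vB).
Using e1_|e12 = e2, e2_|e12 = -e1, e1_|e13 = e3, e3_|e13 = -e1, e2_|e23 = e3, e3_|e23 = -e2:
e1 coeff: -v2*b12 - v3*b13 = -(-2)*(3) - (1)*(-4) = 10
e2 coeff: v1*b12 - v3*b23 = (-4)*(3) - (1)*(-2) = -10
e3 coeff: v1*b13 + v2*b23 = (-4)*(-4) + (-2)*(-2) = 20
v _| B = 10*e1 - 10*e2 + 20*e3


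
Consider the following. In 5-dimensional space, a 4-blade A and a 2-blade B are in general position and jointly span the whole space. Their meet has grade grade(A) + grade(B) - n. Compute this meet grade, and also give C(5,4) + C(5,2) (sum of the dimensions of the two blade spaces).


Meet grade = grade(A) + grade(B) - n
= 4 + 2 - 5 = 1
C(5,4) = 5
C(5,2) = 10
dim_A + dim_B = 5 + 10 = 15


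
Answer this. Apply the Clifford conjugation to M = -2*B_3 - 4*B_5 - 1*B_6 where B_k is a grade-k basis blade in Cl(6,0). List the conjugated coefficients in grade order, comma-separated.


Clifford conjugate sign for grade k: (-1)^(k(k+1)/2)
Grade 3: (-1)^(3*4/2) = (-1)^6 = 1, coeff -2 -> -2
Grade 5: (-1)^(5*6/2) = (-1)^15 = -1, coeff -4 -> 4
Grade 6: (-1)^(6*7/2) = (-1)^21 = -1, coeff -1 -> 1
Conjugated coefficients: -2, 4, 1


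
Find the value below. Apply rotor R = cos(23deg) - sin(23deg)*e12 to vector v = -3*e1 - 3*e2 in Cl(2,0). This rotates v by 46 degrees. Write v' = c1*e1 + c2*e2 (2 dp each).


Rotor R = cos(23deg) - sin(23deg)*e12
Rotation angle theta = 2 * 23 = 46 degrees
v' = R*v*~R rotates v by theta.
cos(46deg) = 0.6947, sin(46deg) = 0.7193
v'_1 = -3*cos(46deg) - (-3)*sin(46deg)
= -3*0.6947 - (-3)*0.7193
= 0.07
v'_2 = -3*sin(46deg) + (-3)*cos(46deg)
= -3*0.7193 + (-3)*0.6947
= -4.24
v' = 0.07*e1 - 4.24*e2


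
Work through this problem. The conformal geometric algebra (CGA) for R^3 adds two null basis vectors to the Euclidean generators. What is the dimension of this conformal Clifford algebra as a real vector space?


The conformal model of R^3 uses Cl(4,1): the 3 Euclidean generators plus two extra orthogonal generators e+ (e+^2 = +1) and e- (e-^2 = -1), from which the null vectors e0, einf are built.
Number of generators m = 3 + 2 = 5.
dim Cl(p,q) = 2^m = 2^5 = 32


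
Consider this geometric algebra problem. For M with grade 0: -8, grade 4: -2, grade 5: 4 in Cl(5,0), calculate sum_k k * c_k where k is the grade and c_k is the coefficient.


Grade-weighted sum = sum of grade_k * coefficient_k
0*(-8) = 0
4*(-2) = -8
5*4 = 20
Total = 0 + (-8) + 20 = 12


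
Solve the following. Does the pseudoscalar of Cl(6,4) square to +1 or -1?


The pseudoscalar I = e1...e_n (product of all n generators) of Cl(p,q) satisfies I^2 = (-1)^(q + n(n-1)/2).
p = 6, q = 4, n = p + q = 10
n(n-1)/2 = 10 * 9 / 2 = 45
Exponent = q + n(n-1)/2 = 4 + 45 = 49
I^2 = (-1)^49 = -1


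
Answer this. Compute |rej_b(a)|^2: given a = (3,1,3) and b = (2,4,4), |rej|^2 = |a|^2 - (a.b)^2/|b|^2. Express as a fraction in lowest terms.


|a|^2 = 3^2 + 1^2 + 3^2 = 19
|b|^2 = 2^2 + 4^2 + 4^2 = 36
a . b = 3*2 + 1*4 + 3*4 = 22
(a.b)^2 = 22^2 = 484
|rej|^2 = 19 - 484/36
= (684 - 484)/36
= 200/36
In lowest terms: 50/9


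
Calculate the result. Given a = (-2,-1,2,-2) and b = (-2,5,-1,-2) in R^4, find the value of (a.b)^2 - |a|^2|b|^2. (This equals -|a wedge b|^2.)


a . b = (-2)*(-2) + (-1)*5 + 2*(-1) + (-2)*(-2)
= 4 + (-5) + (-2) + 4 = 1
|a|^2 = (-2)^2 + (-1)^2 + 2^2 + (-2)^2 = 13
|b|^2 = (-2)^2 + 5^2 + (-1)^2 + (-2)^2 = 34
(a.b)^2 = 1^2 = 1
|a|^2 * |b|^2 = 13 * 34 = 442
Result = 1 - 442 = -441


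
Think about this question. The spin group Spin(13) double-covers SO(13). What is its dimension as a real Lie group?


Spin(n) double-covers SO(n); both have Lie algebra so(n) of dimension n(n-1)/2.
n = 13
n(n-1) = 13 * 12 = 156
dim Spin(13) = 156/2 = 78


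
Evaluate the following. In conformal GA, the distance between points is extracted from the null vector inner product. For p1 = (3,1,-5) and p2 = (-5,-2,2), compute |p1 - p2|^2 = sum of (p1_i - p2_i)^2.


p1 - p2 = (8, 3, -7)
|p1 - p2|^2 = 8^2 + 3^2 + (-7)^2
= 64 + 9 + 49
= 122


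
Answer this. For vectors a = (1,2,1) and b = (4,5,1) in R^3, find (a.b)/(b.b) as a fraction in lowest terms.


Projection coefficient = (a . b) / (b . b)
a . b = 1*4 + 2*5 + 1*1
= 4 + 10 + 1 = 15
b . b = 4^2 + 5^2 + 1^2
= 16 + 25 + 1 = 42
Coefficient = 15/42
In lowest terms: 5/14


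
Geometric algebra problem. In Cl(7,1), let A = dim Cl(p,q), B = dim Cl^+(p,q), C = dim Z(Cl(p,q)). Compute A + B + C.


n = 7 + 1 = 8
Total dim = 2^8 = 256
Even subalgebra dim = 2^7 = 128
n is even, so center dim = 1
Sum = 256 + 128 + 1 = 385


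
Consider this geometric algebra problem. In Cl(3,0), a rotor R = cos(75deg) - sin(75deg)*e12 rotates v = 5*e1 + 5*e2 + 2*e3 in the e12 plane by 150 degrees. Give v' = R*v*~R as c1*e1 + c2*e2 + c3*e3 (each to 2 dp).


Rotor R = cos(75deg) - sin(75deg)*e12
Rotation angle theta = 2 * 75 = 150 degrees in the e12 plane (e1 -> e2).
The component perpendicular to the plane (e3) is invariant: v'_3 = v3 = 2.00
cos(150deg) = -0.8660, sin(150deg) = 0.5000
v'_1 = v1*cos(theta) - v2*sin(theta) = 5*(-0.8660) - 5*0.5000 = -6.83
v'_2 = v1*sin(theta) + v2*cos(theta) = 5*0.5000 + 5*(-0.8660) = -1.83
v' = -6.83*e1 - 1.83*e2 + 2.00*e3


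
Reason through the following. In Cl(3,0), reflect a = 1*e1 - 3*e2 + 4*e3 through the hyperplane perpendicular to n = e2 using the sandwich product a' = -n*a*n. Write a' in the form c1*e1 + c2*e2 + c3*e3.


Reflection formula: a' = -n*a*n, with n = e2 (unit vector, n^2 = 1).
For reflection through hyperplane perp to e2:
The component along e2 flips sign, others stay.
a = (1, -3, 4)
a' = (1, 3, 4)
a' = 1*e1 + 3*e2 + 4*e3


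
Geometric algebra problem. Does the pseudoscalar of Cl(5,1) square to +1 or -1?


The pseudoscalar I = e1...e_n (product of all n generators) of Cl(p,q) satisfies I^2 = (-1)^(q + n(n-1)/2).
p = 5, q = 1, n = p + q = 6
n(n-1)/2 = 6 * 5 / 2 = 15
Exponent = q + n(n-1)/2 = 1 + 15 = 16
I^2 = (-1)^16 = +1


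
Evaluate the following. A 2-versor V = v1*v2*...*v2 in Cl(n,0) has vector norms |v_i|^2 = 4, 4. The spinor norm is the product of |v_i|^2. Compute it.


Spinor norm N(V) = |v1|^2 * |v2|^2 * ... * |v2|^2
= 4 * 4
Running product: 4, 16
N(V) = 16


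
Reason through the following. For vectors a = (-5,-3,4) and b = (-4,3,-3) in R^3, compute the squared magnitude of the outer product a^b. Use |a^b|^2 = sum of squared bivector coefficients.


a wedge b = (a1*b2 - a2*b1)*e12 + (a1*b3 - a3*b1)*e13 + (a2*b3 - a3*b2)*e23
e12 coeff: (-5)*3 - (-3)*(-4) = -15 - 12 = -27
e13 coeff: (-5)*(-3) - 4*(-4) = 15 - (-16) = 31
e23 coeff: (-3)*(-3) - 4*3 = 9 - 12 = -3
|a wedge b|^2 = (-27)^2 + 31^2 + (-3)^2
= 729 + 961 + 9
= 1699


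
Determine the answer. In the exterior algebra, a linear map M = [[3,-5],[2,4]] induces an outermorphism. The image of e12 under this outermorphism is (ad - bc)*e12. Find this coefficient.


The outermorphism of a linear map f sends e1^e2 to f(e1)^f(e2).
f(e1) = 3*e1 + 2*e2
f(e2) = -5*e1 + 4*e2
f(e1) ^ f(e2) = (3*e1 + 2*e2) ^ (-5*e1 + 4*e2)
= 3*4*e12 + 2*(-5)*e21
= (12 - (-10))*e12
= 22*e12
Coefficient = 22


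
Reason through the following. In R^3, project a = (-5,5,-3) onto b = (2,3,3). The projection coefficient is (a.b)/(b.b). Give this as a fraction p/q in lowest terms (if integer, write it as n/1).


Projection coefficient = (a . b) / (b . b)
a . b = (-5)*2 + 5*3 + (-3)*3
= -10 + 15 + (-9) = -4
b . b = 2^2 + 3^2 + 3^2
= 4 + 9 + 9 = 22
Coefficient = -4/22
In lowest terms: -2/11


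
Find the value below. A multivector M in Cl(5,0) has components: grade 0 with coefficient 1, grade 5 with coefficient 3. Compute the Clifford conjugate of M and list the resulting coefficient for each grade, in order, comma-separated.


Clifford conjugate sign for grade k: (-1)^(k(k+1)/2)
Grade 0: (-1)^(0*1/2) = (-1)^0 = 1, coeff 1 -> 1
Grade 5: (-1)^(5*6/2) = (-1)^15 = -1, coeff 3 -> -3
Conjugated coefficients: 1, -3


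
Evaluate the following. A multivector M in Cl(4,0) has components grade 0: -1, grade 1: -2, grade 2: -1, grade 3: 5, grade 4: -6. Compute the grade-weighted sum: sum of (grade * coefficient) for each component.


Grade-weighted sum = sum of grade_k * coefficient_k
0*(-1) = 0
1*(-2) = -2
2*(-1) = -2
3*5 = 15
4*(-6) = -24
Total = 0 + (-2) + (-2) + 15 + (-24) = -13


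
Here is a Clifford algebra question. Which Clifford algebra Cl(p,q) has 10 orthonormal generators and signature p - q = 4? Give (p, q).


We need p + q = 10 and p - q = 4.
Adding: 2p = 10 + 4 = 14, so p = 7.
Then q = 10 - 7 = 3.
(p, q) = (7, 3)


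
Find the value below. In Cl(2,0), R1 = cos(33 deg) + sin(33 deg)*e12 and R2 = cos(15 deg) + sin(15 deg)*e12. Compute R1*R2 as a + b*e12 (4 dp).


Same-plane rotors commute and their half-angles add:
R1*R2 = cos(a1 + a2) + sin(a1 + a2)*e12.
a1 + a2 = 33 + 15 = 48 deg
cos(48 deg) = 0.6691
sin(48 deg) = 0.7431
R1*R2 = 0.6691 + 0.7431*e12


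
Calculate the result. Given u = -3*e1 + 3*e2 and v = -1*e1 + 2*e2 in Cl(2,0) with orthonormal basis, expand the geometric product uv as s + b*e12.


Expand: (-3*e1 + 3*e2)(-1*e1 + 2*e2)
= (-3)*(-1)*e1e1 + (-3)*2*e1e2 + 3*(-1)*e2e1 + 3*2*e2e2
Using e1^2 = e2^2 = 1, e2e1 = -e1e2:
Scalar part s = (-3)*(-1) + 3*2 = 3 + 6 = 9
Bivector part b = (-3)*2 - 3*(-1) = -6 - (-3) = -3
uv = 9 - 3*e12


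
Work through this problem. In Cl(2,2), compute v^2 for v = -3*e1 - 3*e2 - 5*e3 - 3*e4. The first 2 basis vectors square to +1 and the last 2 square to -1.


v^2 = sum of c_i^2 * e_i^2
Positive signature terms (e_i^2 = +1): (-3)^2 + (-3)^2 = 18
Negative signature terms (e_j^2 = -1): (-5)^2 + (-3)^2 = 34
v^2 = 18 - 34 = -16


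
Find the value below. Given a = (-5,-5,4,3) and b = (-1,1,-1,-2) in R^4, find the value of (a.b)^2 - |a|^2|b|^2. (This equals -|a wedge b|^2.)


a . b = (-5)*(-1) + (-5)*1 + 4*(-1) + 3*(-2)
= 5 + (-5) + (-4) + (-6) = -10
|a|^2 = (-5)^2 + (-5)^2 + 4^2 + 3^2 = 75
|b|^2 = (-1)^2 + 1^2 + (-1)^2 + (-2)^2 = 7
(a.b)^2 = (-10)^2 = 100
|a|^2 * |b|^2 = 75 * 7 = 525
Result = 100 - 525 = -425


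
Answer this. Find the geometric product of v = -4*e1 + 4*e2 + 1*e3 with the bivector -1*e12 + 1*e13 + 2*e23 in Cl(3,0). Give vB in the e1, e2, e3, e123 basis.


vB has grade-1 (vector) and grade-3 (trivector) parts: vB = (v _| B) + (v ^ B).
Vector part <vB>_1:
  e1: -v2*b12 - v3*b13 = -(4)*(-1) - (1)*(1) = 3
  e2: v1*b12 - v3*b23 = (-4)*(-1) - (1)*(2) = 2
  e3: v1*b13 + v2*b23 = (-4)*(1) + (4)*(2) = 4
Trivector part <vB>_3:
  e123: v1*b23 - v2*b13 + v3*b12 = (-4)*(2) - (4)*(1) + (1)*(-1) = -13
vB = 3*e1 + 2*e2 + 4*e3 - 13*e123


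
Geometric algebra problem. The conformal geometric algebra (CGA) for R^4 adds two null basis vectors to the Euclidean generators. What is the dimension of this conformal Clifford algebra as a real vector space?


The conformal model of R^4 uses Cl(5,1): the 4 Euclidean generators plus two extra orthogonal generators e+ (e+^2 = +1) and e- (e-^2 = -1), from which the null vectors e0, einf are built.
Number of generators m = 4 + 2 = 6.
dim Cl(p,q) = 2^m = 2^6 = 64


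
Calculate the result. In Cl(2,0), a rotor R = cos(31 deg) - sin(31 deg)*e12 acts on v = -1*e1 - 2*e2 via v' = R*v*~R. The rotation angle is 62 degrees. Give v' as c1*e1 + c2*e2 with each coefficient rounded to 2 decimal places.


Rotor R = cos(31deg) - sin(31deg)*e12
Rotation angle theta = 2 * 31 = 62 degrees
v' = R*v*~R rotates v by theta.
cos(62deg) = 0.4695, sin(62deg) = 0.8829
v'_1 = -1*cos(62deg) - (-2)*sin(62deg)
= -1*0.4695 - (-2)*0.8829
= 1.30
v'_2 = -1*sin(62deg) + (-2)*cos(62deg)
= -1*0.8829 + (-2)*0.4695
= -1.82
v' = 1.30*e1 - 1.82*e2


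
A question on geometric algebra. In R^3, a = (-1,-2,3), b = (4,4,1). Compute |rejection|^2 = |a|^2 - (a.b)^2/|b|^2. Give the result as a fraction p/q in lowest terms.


|a|^2 = (-1)^2 + (-2)^2 + 3^2 = 14
|b|^2 = 4^2 + 4^2 + 1^2 = 33
a . b = (-1)*4 + (-2)*4 + 3*1 = -9
(a.b)^2 = (-9)^2 = 81
|rej|^2 = 14 - 81/33
= (462 - 81)/33
= 381/33
In lowest terms: 127/11


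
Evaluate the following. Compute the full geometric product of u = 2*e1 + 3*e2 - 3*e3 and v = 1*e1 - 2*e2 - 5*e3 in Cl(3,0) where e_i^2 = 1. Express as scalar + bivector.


In Cl(3,0): e_i^2 = 1, e_ie_j = -e_je_i for i != j.
Scalar part = u . v = 2*1 + 3*(-2) + (-3)*(-5)
= 2 + (-6) + 15 = 11
e12 coeff = 2*(-2) - 3*1 = -4 - 3 = -7
e13 coeff = 2*(-5) - (-3)*1 = -10 - (-3) = -7
e23 coeff = 3*(-5) - (-3)*(-2) = -15 - 6 = -21
uv = 11 - 7*e12 - 7*e13 - 21*e23


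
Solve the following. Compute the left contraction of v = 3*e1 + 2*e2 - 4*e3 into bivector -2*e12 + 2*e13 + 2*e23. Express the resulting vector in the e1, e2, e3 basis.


Left contraction v _| B = <vB>_1 (grade-1 part of the geometric product vB).
Using e1_|e12 = e2, e2_|e12 = -e1, e1_|e13 = e3, e3_|e13 = -e1, e2_|e23 = e3, e3_|e23 = -e2:
e1 coeff: -v2*b12 - v3*b13 = -(2)*(-2) - (-4)*(2) = 12
e2 coeff: v1*b12 - v3*b23 = (3)*(-2) - (-4)*(2) = 2
e3 coeff: v1*b13 + v2*b23 = (3)*(2) + (2)*(2) = 10
v _| B = 12*e1 + 2*e2 + 10*e3


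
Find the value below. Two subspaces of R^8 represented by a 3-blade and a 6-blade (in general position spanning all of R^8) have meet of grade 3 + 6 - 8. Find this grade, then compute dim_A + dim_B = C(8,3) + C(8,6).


Meet grade = grade(A) + grade(B) - n
= 3 + 6 - 8 = 1
C(8,3) = 56
C(8,6) = 28
dim_A + dim_B = 56 + 28 = 84


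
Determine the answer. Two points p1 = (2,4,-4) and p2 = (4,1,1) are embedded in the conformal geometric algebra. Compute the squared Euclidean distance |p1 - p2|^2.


p1 - p2 = (-2, 3, -5)
|p1 - p2|^2 = (-2)^2 + 3^2 + (-5)^2
= 4 + 9 + 25
= 38


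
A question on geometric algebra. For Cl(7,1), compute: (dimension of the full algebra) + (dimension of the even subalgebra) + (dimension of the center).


n = 7 + 1 = 8
Total dim = 2^8 = 256
Even subalgebra dim = 2^7 = 128
n is even, so center dim = 1
Sum = 256 + 128 + 1 = 385


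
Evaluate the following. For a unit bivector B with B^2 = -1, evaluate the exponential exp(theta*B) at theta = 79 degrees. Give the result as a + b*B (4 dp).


For a unit bivector B with B^2 = -1, the exponential series gives
e^(theta*B) = cos(theta) + sin(theta)*B (the GA analogue of Euler's formula).
theta = 79 degrees = 1.37881 rad
cos(79 deg) = 0.1908
sin(79 deg) = 0.9816
exp(theta*B) = 0.1908 + 0.9816*B


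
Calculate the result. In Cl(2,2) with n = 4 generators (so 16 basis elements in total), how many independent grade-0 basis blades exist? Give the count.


Number of grade-k basis blades in Cl(p,q) with n = p + q is C(n, k).
n = 2 + 2 = 4
C(4, 0) = 4! / (0! * 4!)
= 24 / (1 * 24)
= 1


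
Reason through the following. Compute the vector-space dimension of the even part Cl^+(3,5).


Even subalgebra dimension = 2^(n-1)
n = 3 + 5 = 8
2^(8 - 1) = 2^7 = 128
Verification: sum of C(8,k) for even k = 1 + 28 + 70 + 28 + 1 = 128
Result = 128


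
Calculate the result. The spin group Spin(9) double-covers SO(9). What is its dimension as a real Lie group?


Spin(n) double-covers SO(n); both have Lie algebra so(n) of dimension n(n-1)/2.
n = 9
n(n-1) = 9 * 8 = 72
dim Spin(9) = 72/2 = 36


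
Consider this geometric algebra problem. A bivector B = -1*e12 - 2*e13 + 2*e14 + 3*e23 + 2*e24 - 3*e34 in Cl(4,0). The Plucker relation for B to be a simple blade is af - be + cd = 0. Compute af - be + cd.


Plucker relation: af - be + cd
a*f = (-1)*(-3) = 3
b*e = (-2)*2 = -4
c*d = 2*3 = 6
af - be + cd = 3 - (-4) + 6
= 13


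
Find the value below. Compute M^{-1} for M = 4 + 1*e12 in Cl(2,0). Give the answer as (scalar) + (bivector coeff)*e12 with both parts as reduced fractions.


M = 4 + 1*e12, where e12^2 = -1.
Since M commutes with its reverse ~M = a - b*e12, M * ~M = a^2 - b^2*e12^2 = a^2 + b^2.
So M^{-1} = ~M / (a^2 + b^2) = (a - b*e12)/(a^2 + b^2).
a^2 + b^2 = 16 + 1 = 17
Scalar part = 4/17 = 4/17
Bivector coeff = -1/17 = -1/17
M^{-1} = 4/17 - 1/17*e12


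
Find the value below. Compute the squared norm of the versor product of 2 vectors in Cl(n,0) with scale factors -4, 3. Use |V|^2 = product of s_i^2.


Each vector v_i has |v_i|^2 = s_i^2
Squared scales: (-4)^2 = 16, 3^2 = 9
|V|^2 = 16 * 9
= 144


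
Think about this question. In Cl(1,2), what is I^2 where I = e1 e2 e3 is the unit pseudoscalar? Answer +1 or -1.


The pseudoscalar I = e1...e_n (product of all n generators) of Cl(p,q) satisfies I^2 = (-1)^(q + n(n-1)/2).
p = 1, q = 2, n = p + q = 3
n(n-1)/2 = 3 * 2 / 2 = 3
Exponent = q + n(n-1)/2 = 2 + 3 = 5
I^2 = (-1)^5 = -1


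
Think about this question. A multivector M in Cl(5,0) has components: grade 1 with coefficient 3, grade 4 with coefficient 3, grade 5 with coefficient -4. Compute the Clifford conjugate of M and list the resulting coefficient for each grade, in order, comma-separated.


Clifford conjugate sign for grade k: (-1)^(k(k+1)/2)
Grade 1: (-1)^(1*2/2) = (-1)^1 = -1, coeff 3 -> -3
Grade 4: (-1)^(4*5/2) = (-1)^10 = 1, coeff 3 -> 3
Grade 5: (-1)^(5*6/2) = (-1)^15 = -1, coeff -4 -> 4
Conjugated coefficients: -3, 3, 4


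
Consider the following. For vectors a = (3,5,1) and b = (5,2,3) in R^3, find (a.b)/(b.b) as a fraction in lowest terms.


Projection coefficient = (a . b) / (b . b)
a . b = 3*5 + 5*2 + 1*3
= 15 + 10 + 3 = 28
b . b = 5^2 + 2^2 + 3^2
= 25 + 4 + 9 = 38
Coefficient = 28/38
In lowest terms: 14/19


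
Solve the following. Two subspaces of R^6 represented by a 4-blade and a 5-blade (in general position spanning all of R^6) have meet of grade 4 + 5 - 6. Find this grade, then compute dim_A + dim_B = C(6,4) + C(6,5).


Meet grade = grade(A) + grade(B) - n
= 4 + 5 - 6 = 3
C(6,4) = 15
C(6,5) = 6
dim_A + dim_B = 15 + 6 = 21


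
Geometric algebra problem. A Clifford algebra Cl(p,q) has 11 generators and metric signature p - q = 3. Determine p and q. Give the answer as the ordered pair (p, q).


We need p + q = 11 and p - q = 3.
Adding: 2p = 11 + 3 = 14, so p = 7.
Then q = 11 - 7 = 4.
(p, q) = (7, 4)


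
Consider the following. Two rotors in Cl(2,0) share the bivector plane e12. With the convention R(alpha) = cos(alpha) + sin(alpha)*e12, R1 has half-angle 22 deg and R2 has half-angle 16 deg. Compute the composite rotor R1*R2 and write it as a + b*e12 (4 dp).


Same-plane rotors commute and their half-angles add:
R1*R2 = cos(a1 + a2) + sin(a1 + a2)*e12.
a1 + a2 = 22 + 16 = 38 deg
cos(38 deg) = 0.7880
sin(38 deg) = 0.6157
R1*R2 = 0.7880 + 0.6157*e12


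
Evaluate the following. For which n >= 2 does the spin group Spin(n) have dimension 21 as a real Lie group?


dim Spin(n) = dim so(n) = n(n-1)/2.
Solve n(n-1)/2 = 21, i.e. n^2 - n - 42 = 0.
Discriminant = 1 + 8*21 = 169
n = (1 + sqrt(169))/2 = (1 + 13)/2 = 7


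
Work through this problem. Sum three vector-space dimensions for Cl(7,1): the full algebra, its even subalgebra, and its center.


n = 7 + 1 = 8
Total dim = 2^8 = 256
Even subalgebra dim = 2^7 = 128
n is even, so center dim = 1
Sum = 256 + 128 + 1 = 385


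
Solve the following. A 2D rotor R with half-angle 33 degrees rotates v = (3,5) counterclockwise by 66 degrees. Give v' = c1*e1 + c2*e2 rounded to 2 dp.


Rotor R = cos(33deg) - sin(33deg)*e12
Rotation angle theta = 2 * 33 = 66 degrees
v' = R*v*~R rotates v by theta.
cos(66deg) = 0.4067, sin(66deg) = 0.9135
v'_1 = 3*cos(66deg) - 5*sin(66deg)
= 3*0.4067 - 5*0.9135
= -3.35
v'_2 = 3*sin(66deg) + 5*cos(66deg)
= 3*0.9135 + 5*0.4067
= 4.77
v' = -3.35*e1 + 4.77*e2


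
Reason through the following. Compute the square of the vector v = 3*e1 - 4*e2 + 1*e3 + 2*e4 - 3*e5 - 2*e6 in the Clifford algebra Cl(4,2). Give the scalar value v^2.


v^2 = sum of c_i^2 * e_i^2
Positive signature terms (e_i^2 = +1): 3^2 + (-4)^2 + 1^2 + 2^2 = 30
Negative signature terms (e_j^2 = -1): (-3)^2 + (-2)^2 = 13
v^2 = 30 - 13 = 17


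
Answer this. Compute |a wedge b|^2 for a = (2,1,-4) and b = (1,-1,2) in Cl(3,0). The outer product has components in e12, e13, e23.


a wedge b = (a1*b2 - a2*b1)*e12 + (a1*b3 - a3*b1)*e13 + (a2*b3 - a3*b2)*e23
e12 coeff: 2*(-1) - 1*1 = -2 - 1 = -3
e13 coeff: 2*2 - (-4)*1 = 4 - (-4) = 8
e23 coeff: 1*2 - (-4)*(-1) = 2 - 4 = -2
|a wedge b|^2 = (-3)^2 + 8^2 + (-2)^2
= 9 + 64 + 4
= 77


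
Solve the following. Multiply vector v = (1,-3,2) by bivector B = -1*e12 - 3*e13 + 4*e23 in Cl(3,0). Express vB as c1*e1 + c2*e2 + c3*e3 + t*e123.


vB has grade-1 (vector) and grade-3 (trivector) parts: vB = (v _| B) + (v ^ B).
Vector part <vB>_1:
  e1: -v2*b12 - v3*b13 = -(-3)*(-1) - (2)*(-3) = 3
  e2: v1*b12 - v3*b23 = (1)*(-1) - (2)*(4) = -9
  e3: v1*b13 + v2*b23 = (1)*(-3) + (-3)*(4) = -15
Trivector part <vB>_3:
  e123: v1*b23 - v2*b13 + v3*b12 = (1)*(4) - (-3)*(-3) + (2)*(-1) = -7
vB = 3*e1 - 9*e2 - 15*e3 - 7*e123


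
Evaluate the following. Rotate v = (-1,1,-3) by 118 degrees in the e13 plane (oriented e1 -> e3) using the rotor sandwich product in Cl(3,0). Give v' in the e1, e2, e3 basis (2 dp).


Rotor R = cos(59deg) - sin(59deg)*e13
Rotation angle theta = 2 * 59 = 118 degrees in the e13 plane (e1 -> e3).
The component perpendicular to the plane (e2) is invariant: v'_2 = v2 = 1.00
cos(118deg) = -0.4695, sin(118deg) = 0.8829
v'_1 = v1*cos(theta) - v3*sin(theta) = -1*(-0.4695) - (-3)*0.8829 = 3.12
v'_3 = v1*sin(theta) + v3*cos(theta) = -1*0.8829 + (-3)*(-0.4695) = 0.53
v' = 3.12*e1 + 1.00*e2 + 0.53*e3


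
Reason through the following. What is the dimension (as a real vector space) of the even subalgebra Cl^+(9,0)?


Even subalgebra dimension = 2^(n-1)
n = 9 + 0 = 9
2^(9 - 1) = 2^8 = 256
Verification: sum of C(9,k) for even k = 1 + 36 + 126 + 84 + 9 = 256
Result = 256


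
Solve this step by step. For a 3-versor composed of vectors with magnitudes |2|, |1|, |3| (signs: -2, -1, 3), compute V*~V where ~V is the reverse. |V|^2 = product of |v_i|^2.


Each vector v_i has |v_i|^2 = s_i^2
Squared scales: (-2)^2 = 4, (-1)^2 = 1, 3^2 = 9
|V|^2 = 4 * 1 * 9
= 36


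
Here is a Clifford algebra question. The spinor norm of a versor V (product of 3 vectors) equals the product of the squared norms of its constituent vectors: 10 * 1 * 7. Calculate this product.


Spinor norm N(V) = |v1|^2 * |v2|^2 * ... * |v3|^2
= 10 * 1 * 7
Running product: 10, 10, 70
N(V) = 70


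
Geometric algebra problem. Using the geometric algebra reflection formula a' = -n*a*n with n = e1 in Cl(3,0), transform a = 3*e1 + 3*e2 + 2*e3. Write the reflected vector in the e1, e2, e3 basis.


Reflection formula: a' = -n*a*n, with n = e1 (unit vector, n^2 = 1).
For reflection through hyperplane perp to e1:
The component along e1 flips sign, others stay.
a = (3, 3, 2)
a' = (-3, 3, 2)
a' = -3*e1 + 3*e2 + 2*e3


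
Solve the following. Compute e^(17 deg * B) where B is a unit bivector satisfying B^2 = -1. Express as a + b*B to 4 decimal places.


For a unit bivector B with B^2 = -1, the exponential series gives
e^(theta*B) = cos(theta) + sin(theta)*B (the GA analogue of Euler's formula).
theta = 17 degrees = 0.296706 rad
cos(17 deg) = 0.9563
sin(17 deg) = 0.2924
exp(theta*B) = 0.9563 + 0.2924*B


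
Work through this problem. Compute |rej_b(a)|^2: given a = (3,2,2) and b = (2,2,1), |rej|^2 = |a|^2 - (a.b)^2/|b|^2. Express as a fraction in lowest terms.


|a|^2 = 3^2 + 2^2 + 2^2 = 17
|b|^2 = 2^2 + 2^2 + 1^2 = 9
a . b = 3*2 + 2*2 + 2*1 = 12
(a.b)^2 = 12^2 = 144
|rej|^2 = 17 - 144/9
= (153 - 144)/9
= 9/9
In lowest terms: 1/1


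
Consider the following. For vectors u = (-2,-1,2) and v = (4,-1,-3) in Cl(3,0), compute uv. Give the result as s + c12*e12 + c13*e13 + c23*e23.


In Cl(3,0): e_i^2 = 1, e_ie_j = -e_je_i for i != j.
Scalar part = u . v = (-2)*4 + (-1)*(-1) + 2*(-3)
= -8 + 1 + (-6) = -13
e12 coeff = (-2)*(-1) - (-1)*4 = 2 - (-4) = 6
e13 coeff = (-2)*(-3) - 2*4 = 6 - 8 = -2
e23 coeff = (-1)*(-3) - 2*(-1) = 3 - (-2) = 5
uv = -13 + 6*e12 - 2*e13 + 5*e23


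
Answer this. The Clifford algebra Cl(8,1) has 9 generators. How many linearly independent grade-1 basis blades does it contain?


Number of grade-k basis blades in Cl(p,q) with n = p + q is C(n, k).
n = 8 + 1 = 9
C(9, 1) = 9! / (1! * 8!)
= 362880 / (1 * 40320)
= 9


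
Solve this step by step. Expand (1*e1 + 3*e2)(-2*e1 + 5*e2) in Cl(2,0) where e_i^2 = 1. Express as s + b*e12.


Expand: (1*e1 + 3*e2)(-2*e1 + 5*e2)
= 1*(-2)*e1e1 + 1*5*e1e2 + 3*(-2)*e2e1 + 3*5*e2e2
Using e1^2 = e2^2 = 1, e2e1 = -e1e2:
Scalar part s = 1*(-2) + 3*5 = -2 + 15 = 13
Bivector part b = 1*5 - 3*(-2) = 5 - (-6) = 11
uv = 13 + 11*e12


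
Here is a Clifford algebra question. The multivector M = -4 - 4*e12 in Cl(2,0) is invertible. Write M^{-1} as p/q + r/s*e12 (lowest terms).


M = -4 - 4*e12, where e12^2 = -1.
Since M commutes with its reverse ~M = a - b*e12, M * ~M = a^2 - b^2*e12^2 = a^2 + b^2.
So M^{-1} = ~M / (a^2 + b^2) = (a - b*e12)/(a^2 + b^2).
a^2 + b^2 = 16 + 16 = 32
Scalar part = -4/32 = -1/8
Bivector coeff = 4/32 = 1/8
M^{-1} = -1/8 + 1/8*e12


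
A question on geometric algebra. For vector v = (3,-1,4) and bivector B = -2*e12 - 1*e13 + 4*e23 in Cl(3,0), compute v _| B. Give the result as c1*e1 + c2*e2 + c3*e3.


Left contraction v _| B = <vB>_1 (grade-1 part of the geometric product vB).
Using e1_|e12 = e2, e2_|e12 = -e1, e1_|e13 = e3, e3_|e13 = -e1, e2_|e23 = e3, e3_|e23 = -e2:
e1 coeff: -v2*b12 - v3*b13 = -(-1)*(-2) - (4)*(-1) = 2
e2 coeff: v1*b12 - v3*b23 = (3)*(-2) - (4)*(4) = -22
e3 coeff: v1*b13 + v2*b23 = (3)*(-1) + (-1)*(4) = -7
v _| B = 2*e1 - 22*e2 - 7*e3


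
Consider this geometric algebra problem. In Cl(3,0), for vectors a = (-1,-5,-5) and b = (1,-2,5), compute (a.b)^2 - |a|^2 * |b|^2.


a . b = (-1)*1 + (-5)*(-2) + (-5)*5
= -1 + 10 + (-25) = -16
|a|^2 = (-1)^2 + (-5)^2 + (-5)^2 = 51
|b|^2 = 1^2 + (-2)^2 + 5^2 = 30
(a.b)^2 = (-16)^2 = 256
|a|^2 * |b|^2 = 51 * 30 = 1530
Result = 256 - 1530 = -1274


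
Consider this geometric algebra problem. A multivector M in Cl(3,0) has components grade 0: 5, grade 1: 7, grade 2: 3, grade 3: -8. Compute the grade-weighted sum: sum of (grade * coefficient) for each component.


Grade-weighted sum = sum of grade_k * coefficient_k
0*5 = 0
1*7 = 7
2*3 = 6
3*(-8) = -24
Total = 0 + 7 + 6 + (-24) = -11


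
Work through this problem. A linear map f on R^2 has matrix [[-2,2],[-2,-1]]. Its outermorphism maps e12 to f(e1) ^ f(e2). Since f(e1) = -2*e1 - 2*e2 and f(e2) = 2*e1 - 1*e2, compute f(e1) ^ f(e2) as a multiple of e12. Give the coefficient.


The outermorphism of a linear map f sends e1^e2 to f(e1)^f(e2).
f(e1) = -2*e1 - 2*e2
f(e2) = 2*e1 - 1*e2
f(e1) ^ f(e2) = (-2*e1 - 2*e2) ^ (2*e1 - 1*e2)
= (-2)*(-1)*e12 + (-2)*2*e21
= (2 - (-4))*e12
= 6*e12
Coefficient = 6


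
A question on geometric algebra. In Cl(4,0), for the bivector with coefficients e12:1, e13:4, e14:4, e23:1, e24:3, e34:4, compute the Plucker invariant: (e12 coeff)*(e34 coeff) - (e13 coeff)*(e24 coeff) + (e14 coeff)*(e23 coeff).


Plucker relation: af - be + cd
a*f = 1*4 = 4
b*e = 4*3 = 12
c*d = 4*1 = 4
af - be + cd = 4 - 12 + 4
= -4


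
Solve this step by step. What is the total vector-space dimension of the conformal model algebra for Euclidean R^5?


The conformal model of R^5 uses Cl(6,1): the 5 Euclidean generators plus two extra orthogonal generators e+ (e+^2 = +1) and e- (e-^2 = -1), from which the null vectors e0, einf are built.
Number of generators m = 5 + 2 = 7.
dim Cl(p,q) = 2^m = 2^7 = 128


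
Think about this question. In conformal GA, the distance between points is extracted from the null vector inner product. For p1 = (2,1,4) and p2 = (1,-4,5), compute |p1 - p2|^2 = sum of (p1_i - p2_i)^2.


p1 - p2 = (1, 5, -1)
|p1 - p2|^2 = 1^2 + 5^2 + (-1)^2
= 1 + 25 + 1
= 27


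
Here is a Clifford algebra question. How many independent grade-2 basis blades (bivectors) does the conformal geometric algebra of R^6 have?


The conformal model of R^6 uses Cl(7,1) with m = 6 + 2 = 8 generators.
Number of grade-2 blades = C(m, 2) = C(8, 2)
= 8*7/2 = 28
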